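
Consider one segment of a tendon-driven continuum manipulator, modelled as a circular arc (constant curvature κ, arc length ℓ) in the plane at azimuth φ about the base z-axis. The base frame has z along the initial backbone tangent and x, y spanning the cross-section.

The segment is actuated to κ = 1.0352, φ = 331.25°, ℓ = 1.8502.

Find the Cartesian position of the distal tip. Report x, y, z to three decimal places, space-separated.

θ = κ·ℓ = 1.0352 × 1.8502 = 1.91533 rad
ρ = (1 − cos θ)/κ = (1 − -0.33776)/1.0352 = 1.29227
z = sin θ / κ = 0.94123/1.0352 = 0.90923
x = ρ cos φ = 1.29227 × cos(331.25°) = 1.13297
y = ρ sin φ = 1.29227 × sin(331.25°) = -0.62157

1.133 -0.622 0.909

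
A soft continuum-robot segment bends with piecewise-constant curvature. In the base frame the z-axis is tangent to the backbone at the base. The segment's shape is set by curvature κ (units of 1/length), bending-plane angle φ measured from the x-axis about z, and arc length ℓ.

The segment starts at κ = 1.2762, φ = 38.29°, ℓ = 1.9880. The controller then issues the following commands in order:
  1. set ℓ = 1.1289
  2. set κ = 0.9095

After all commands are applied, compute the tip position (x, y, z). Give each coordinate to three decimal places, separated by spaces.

0.416 0.329 0.941

initial: κ=1.2762, φ=38.29°, ℓ=1.9880
cmd 1: set ℓ=1.1289 → (κ,φ,ℓ)=(1.2762,38.29°,1.1289) → tip=(0.5352,0.4225,0.7770)
cmd 2: set κ=0.9095 → (κ,φ,ℓ)=(0.9095,38.29°,1.1289) → tip=(0.4163,0.3286,0.9408)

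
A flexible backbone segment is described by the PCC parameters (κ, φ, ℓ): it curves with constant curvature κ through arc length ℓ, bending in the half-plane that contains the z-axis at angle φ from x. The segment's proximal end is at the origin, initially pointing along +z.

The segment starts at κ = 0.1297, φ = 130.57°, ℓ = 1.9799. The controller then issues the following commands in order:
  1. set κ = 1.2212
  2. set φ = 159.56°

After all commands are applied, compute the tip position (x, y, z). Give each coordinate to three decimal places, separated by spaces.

-1.342 0.500 0.542

initial: κ=0.1297, φ=130.57°, ℓ=1.9799
cmd 1: set κ=1.2212 → (κ,φ,ℓ)=(1.2212,130.57°,1.9799) → tip=(-0.9316,1.0881,0.5422)
cmd 2: set φ=159.56° → (κ,φ,ℓ)=(1.2212,159.56°,1.9799) → tip=(-1.3423,0.5003,0.5422)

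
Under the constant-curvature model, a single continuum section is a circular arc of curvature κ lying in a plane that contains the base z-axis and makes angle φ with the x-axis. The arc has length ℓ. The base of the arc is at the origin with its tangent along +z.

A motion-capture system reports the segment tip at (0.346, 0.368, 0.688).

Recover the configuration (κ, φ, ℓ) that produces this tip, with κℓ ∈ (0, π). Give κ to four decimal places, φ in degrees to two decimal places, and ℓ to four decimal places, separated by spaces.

ρ = √(x²+y²) = √(0.346² + 0.368²) = 0.50511
φ = atan2(y, x) mod 360° = atan2(0.368, 0.346) = 46.7649°
|p|² = ρ² + z² = 0.50511² + 0.688² = 0.72848
κ = 2ρ / |p|² = 2×0.50511 / 0.72848 = 1.38675
θ = 2·atan2(ρ, z) = 2·atan2(0.50511, 0.688) = 1.26659 rad
ℓ = θ/κ = 1.26659/1.38675 = 0.91335

1.3868 46.76 0.9134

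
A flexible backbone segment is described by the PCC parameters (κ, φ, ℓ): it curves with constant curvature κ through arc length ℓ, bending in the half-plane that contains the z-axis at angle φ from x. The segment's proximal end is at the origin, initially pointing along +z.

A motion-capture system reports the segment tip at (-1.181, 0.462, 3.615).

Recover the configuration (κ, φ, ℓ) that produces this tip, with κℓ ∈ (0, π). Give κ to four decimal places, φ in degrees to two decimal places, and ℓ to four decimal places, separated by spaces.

ρ = √(x²+y²) = √(-1.181² + 0.462²) = 1.26815
φ = atan2(y, x) mod 360° = atan2(0.462, -1.181) = 158.6349°
|p|² = ρ² + z² = 1.26815² + 3.615² = 14.67643
κ = 2ρ / |p|² = 2×1.26815 / 14.67643 = 0.17281
θ = 2·atan2(ρ, z) = 2·atan2(1.26815, 3.615) = 0.67478 rad
ℓ = θ/κ = 0.67478/0.17281 = 3.90464

0.1728 158.63 3.9046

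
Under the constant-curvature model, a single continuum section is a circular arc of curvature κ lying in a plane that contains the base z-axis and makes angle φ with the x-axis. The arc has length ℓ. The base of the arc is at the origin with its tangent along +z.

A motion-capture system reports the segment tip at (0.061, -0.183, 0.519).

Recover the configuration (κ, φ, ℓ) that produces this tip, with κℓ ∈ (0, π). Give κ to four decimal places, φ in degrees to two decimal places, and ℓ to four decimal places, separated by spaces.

ρ = √(x²+y²) = √(0.061² + -0.183²) = 0.19290
φ = atan2(y, x) mod 360° = atan2(-0.183, 0.061) = 288.4349°
|p|² = ρ² + z² = 0.19290² + 0.519² = 0.30657
κ = 2ρ / |p|² = 2×0.19290 / 0.30657 = 1.25843
θ = 2·atan2(ρ, z) = 2·atan2(0.19290, 0.519) = 0.71170 rad
ℓ = θ/κ = 0.71170/1.25843 = 0.56555

1.2584 288.43 0.5655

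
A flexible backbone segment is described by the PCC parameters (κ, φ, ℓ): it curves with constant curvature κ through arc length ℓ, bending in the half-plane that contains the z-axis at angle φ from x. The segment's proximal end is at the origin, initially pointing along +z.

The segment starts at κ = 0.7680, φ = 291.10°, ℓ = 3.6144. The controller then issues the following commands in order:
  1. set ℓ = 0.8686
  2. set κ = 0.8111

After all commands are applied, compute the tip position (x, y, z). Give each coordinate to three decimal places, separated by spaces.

0.106 -0.274 0.799

initial: κ=0.7680, φ=291.10°, ℓ=3.6144
cmd 1: set ℓ=0.8686 → (κ,φ,ℓ)=(0.7680,291.10°,0.8686) → tip=(0.1005,-0.2604,0.8056)
cmd 2: set κ=0.8111 → (κ,φ,ℓ)=(0.8111,291.10°,0.8686) → tip=(0.1057,-0.2738,0.7985)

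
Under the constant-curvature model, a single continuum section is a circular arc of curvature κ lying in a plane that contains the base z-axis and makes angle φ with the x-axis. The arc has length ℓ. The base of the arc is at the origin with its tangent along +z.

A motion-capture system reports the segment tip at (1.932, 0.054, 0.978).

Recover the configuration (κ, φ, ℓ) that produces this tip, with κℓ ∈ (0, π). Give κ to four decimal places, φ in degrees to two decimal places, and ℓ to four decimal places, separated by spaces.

ρ = √(x²+y²) = √(1.932² + 0.054²) = 1.93275
φ = atan2(y, x) mod 360° = atan2(0.054, 1.932) = 1.6010°
|p|² = ρ² + z² = 1.93275² + 0.978² = 4.69202
κ = 2ρ / |p|² = 2×1.93275 / 4.69202 = 0.82385
θ = 2·atan2(ρ, z) = 2·atan2(1.93275, 0.978) = 2.20470 rad
ℓ = θ/κ = 2.20470/0.82385 = 2.67610

0.8238 1.60 2.6761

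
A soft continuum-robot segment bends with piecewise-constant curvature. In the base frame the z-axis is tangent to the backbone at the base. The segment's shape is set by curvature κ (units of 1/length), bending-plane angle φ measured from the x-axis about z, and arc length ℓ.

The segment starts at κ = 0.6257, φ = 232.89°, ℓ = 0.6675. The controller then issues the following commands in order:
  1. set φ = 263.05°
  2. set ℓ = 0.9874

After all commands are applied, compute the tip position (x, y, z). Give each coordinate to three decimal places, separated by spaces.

initial: κ=0.6257, φ=232.89°, ℓ=0.6675
cmd 1: set φ=263.05° → (κ,φ,ℓ)=(0.6257,263.05°,0.6675) → tip=(-0.0166,-0.1364,0.6483)
cmd 2: set ℓ=0.9874 → (κ,φ,ℓ)=(0.6257,263.05°,0.9874) → tip=(-0.0357,-0.2933,0.9258)

-0.036 -0.293 0.926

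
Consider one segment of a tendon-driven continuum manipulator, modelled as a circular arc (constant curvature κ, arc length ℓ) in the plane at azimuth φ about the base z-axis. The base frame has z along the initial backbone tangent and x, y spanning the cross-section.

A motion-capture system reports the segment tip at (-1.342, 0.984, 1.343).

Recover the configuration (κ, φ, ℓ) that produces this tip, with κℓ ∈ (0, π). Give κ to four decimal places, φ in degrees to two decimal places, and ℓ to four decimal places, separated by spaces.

ρ = √(x²+y²) = √(-1.342² + 0.984²) = 1.66410
φ = atan2(y, x) mod 360° = atan2(0.984, -1.342) = 143.7499°
|p|² = ρ² + z² = 1.66410² + 1.343² = 4.57287
κ = 2ρ / |p|² = 2×1.66410 / 4.57287 = 0.72781
θ = 2·atan2(ρ, z) = 2·atan2(1.66410, 1.343) = 1.78355 rad
ℓ = θ/κ = 1.78355/0.72781 = 2.45056

0.7278 143.75 2.4506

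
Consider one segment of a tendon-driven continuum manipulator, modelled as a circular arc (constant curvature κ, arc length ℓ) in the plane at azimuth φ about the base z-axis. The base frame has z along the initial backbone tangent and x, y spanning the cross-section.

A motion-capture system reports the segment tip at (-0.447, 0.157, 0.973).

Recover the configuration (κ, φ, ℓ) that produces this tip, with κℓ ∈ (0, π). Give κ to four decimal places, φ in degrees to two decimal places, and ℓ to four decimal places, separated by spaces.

ρ = √(x²+y²) = √(-0.447² + 0.157²) = 0.47377
φ = atan2(y, x) mod 360° = atan2(0.157, -0.447) = 160.6472°
|p|² = ρ² + z² = 0.47377² + 0.973² = 1.17119
κ = 2ρ / |p|² = 2×0.47377 / 1.17119 = 0.80904
θ = 2·atan2(ρ, z) = 2·atan2(0.47377, 0.973) = 0.90625 rad
ℓ = θ/κ = 0.90625/0.80904 = 1.12015

0.8090 160.65 1.1202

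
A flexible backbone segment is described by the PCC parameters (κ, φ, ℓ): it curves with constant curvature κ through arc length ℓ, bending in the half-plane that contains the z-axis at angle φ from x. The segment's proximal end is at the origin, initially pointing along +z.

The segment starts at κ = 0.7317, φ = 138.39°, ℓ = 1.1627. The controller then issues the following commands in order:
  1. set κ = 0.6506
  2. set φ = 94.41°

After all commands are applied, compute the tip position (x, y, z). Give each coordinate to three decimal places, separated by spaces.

-0.032 0.418 1.055

initial: κ=0.7317, φ=138.39°, ℓ=1.1627
cmd 1: set κ=0.6506 → (κ,φ,ℓ)=(0.6506,138.39°,1.1627) → tip=(-0.3134,0.2784,1.0549)
cmd 2: set φ=94.41° → (κ,φ,ℓ)=(0.6506,94.41°,1.1627) → tip=(-0.0322,0.4179,1.0549)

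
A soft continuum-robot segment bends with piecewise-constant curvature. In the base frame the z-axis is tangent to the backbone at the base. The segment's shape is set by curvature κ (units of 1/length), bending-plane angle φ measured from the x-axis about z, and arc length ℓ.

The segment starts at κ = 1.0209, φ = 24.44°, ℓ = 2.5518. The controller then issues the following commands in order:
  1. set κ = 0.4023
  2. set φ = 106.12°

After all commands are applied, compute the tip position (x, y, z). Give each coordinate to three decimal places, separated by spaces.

-0.333 1.152 2.127

initial: κ=1.0209, φ=24.44°, ℓ=2.5518
cmd 1: set κ=0.4023 → (κ,φ,ℓ)=(0.4023,24.44°,2.5518) → tip=(1.0913,0.4960,2.1266)
cmd 2: set φ=106.12° → (κ,φ,ℓ)=(0.4023,106.12°,2.5518) → tip=(-0.3328,1.1516,2.1266)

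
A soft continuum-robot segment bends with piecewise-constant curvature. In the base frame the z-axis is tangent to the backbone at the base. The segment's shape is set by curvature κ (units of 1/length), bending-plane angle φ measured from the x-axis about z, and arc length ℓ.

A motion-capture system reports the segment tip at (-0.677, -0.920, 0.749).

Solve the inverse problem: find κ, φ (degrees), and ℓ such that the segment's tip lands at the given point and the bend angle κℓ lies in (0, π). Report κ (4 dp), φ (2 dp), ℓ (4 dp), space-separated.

1.2245 233.65 1.6177

ρ = √(x²+y²) = √(-0.677² + -0.920²) = 1.14225
φ = atan2(y, x) mod 360° = atan2(-0.920, -0.677) = 233.6518°
|p|² = ρ² + z² = 1.14225² + 0.749² = 1.86573
κ = 2ρ / |p|² = 2×1.14225 / 1.86573 = 1.22445
θ = 2·atan2(ρ, z) = 2·atan2(1.14225, 0.749) = 1.98081 rad
ℓ = θ/κ = 1.98081/1.22445 = 1.61772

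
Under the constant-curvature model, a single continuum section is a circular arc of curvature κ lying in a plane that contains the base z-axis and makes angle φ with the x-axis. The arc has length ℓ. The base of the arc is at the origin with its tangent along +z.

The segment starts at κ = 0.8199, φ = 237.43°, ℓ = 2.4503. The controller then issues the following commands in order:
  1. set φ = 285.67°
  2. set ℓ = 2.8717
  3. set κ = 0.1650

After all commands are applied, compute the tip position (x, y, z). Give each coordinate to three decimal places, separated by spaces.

initial: κ=0.8199, φ=237.43°, ℓ=2.4503
cmd 1: set φ=285.67° → (κ,φ,ℓ)=(0.8199,285.67°,2.4503) → tip=(0.4692,-1.6726,1.1044)
cmd 2: set ℓ=2.8717 → (κ,φ,ℓ)=(0.8199,285.67°,2.8717) → tip=(0.5620,-2.0033,0.8639)
cmd 3: set κ=0.1650 → (κ,φ,ℓ)=(0.1650,285.67°,2.8717) → tip=(0.1803,-0.6429,2.7654)

0.180 -0.643 2.765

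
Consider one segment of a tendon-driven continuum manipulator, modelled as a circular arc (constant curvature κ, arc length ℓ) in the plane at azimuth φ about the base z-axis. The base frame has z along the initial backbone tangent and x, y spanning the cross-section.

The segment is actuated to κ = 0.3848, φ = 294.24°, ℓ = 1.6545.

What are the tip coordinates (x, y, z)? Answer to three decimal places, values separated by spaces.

θ = κ·ℓ = 0.3848 × 1.6545 = 0.63665 rad
ρ = (1 − cos θ)/κ = (1 − 0.80409)/0.3848 = 0.50912
z = sin θ / κ = 0.59451/0.3848 = 1.54497
x = ρ cos φ = 0.50912 × cos(294.24°) = 0.20902
y = ρ sin φ = 0.50912 × sin(294.24°) = -0.46423

0.209 -0.464 1.545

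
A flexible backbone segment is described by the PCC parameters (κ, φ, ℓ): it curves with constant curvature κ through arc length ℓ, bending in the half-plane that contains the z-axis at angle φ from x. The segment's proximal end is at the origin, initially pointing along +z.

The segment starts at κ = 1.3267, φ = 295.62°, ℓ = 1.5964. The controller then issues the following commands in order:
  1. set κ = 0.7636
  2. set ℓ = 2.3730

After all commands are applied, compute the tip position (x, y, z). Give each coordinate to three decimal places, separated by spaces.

initial: κ=1.3267, φ=295.62°, ℓ=1.5964
cmd 1: set κ=0.7636 → (κ,φ,ℓ)=(0.7636,295.62°,1.5964) → tip=(0.3711,-0.7739,1.2294)
cmd 2: set ℓ=2.3730 → (κ,φ,ℓ)=(0.7636,295.62°,2.3730) → tip=(0.7015,-1.4629,1.2717)

0.702 -1.463 1.272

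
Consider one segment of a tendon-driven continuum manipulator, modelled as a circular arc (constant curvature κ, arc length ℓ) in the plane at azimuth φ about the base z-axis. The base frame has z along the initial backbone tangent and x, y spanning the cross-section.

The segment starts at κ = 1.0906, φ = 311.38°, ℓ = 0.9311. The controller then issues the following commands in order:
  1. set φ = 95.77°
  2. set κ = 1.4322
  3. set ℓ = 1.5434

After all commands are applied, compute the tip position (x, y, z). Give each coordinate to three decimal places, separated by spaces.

initial: κ=1.0906, φ=311.38°, ℓ=0.9311
cmd 1: set φ=95.77° → (κ,φ,ℓ)=(1.0906,95.77°,0.9311) → tip=(-0.0436,0.4313,0.7791)
cmd 2: set κ=1.4322 → (κ,φ,ℓ)=(1.4322,95.77°,0.9311) → tip=(-0.0537,0.5314,0.6787)
cmd 3: set ℓ=1.5434 → (κ,φ,ℓ)=(1.4322,95.77°,1.5434) → tip=(-0.1121,1.1094,0.5602)

-0.112 1.109 0.560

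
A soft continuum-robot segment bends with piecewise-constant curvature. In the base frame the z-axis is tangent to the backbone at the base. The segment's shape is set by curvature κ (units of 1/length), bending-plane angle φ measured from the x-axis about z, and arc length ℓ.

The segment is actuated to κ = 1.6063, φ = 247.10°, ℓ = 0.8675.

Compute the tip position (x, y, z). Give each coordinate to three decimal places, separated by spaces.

θ = κ·ℓ = 1.6063 × 0.8675 = 1.39347 rad
ρ = (1 − cos θ)/κ = (1 − 0.17640)/1.6063 = 0.51273
z = sin θ / κ = 0.98432/1.6063 = 0.61279
x = ρ cos φ = 0.51273 × cos(247.10°) = -0.19952
y = ρ sin φ = 0.51273 × sin(247.10°) = -0.47232

-0.200 -0.472 0.613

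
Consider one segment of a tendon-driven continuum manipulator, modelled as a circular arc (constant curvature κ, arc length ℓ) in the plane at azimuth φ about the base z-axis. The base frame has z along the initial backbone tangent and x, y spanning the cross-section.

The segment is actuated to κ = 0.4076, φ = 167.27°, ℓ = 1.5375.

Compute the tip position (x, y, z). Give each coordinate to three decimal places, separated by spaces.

θ = κ·ℓ = 0.4076 × 1.5375 = 0.62669 rad
ρ = (1 − cos θ)/κ = (1 − 0.80998)/0.4076 = 0.46620
z = sin θ / κ = 0.58646/0.4076 = 1.43882
x = ρ cos φ = 0.46620 × cos(167.27°) = -0.45474
y = ρ sin φ = 0.46620 × sin(167.27°) = 0.10273

-0.455 0.103 1.439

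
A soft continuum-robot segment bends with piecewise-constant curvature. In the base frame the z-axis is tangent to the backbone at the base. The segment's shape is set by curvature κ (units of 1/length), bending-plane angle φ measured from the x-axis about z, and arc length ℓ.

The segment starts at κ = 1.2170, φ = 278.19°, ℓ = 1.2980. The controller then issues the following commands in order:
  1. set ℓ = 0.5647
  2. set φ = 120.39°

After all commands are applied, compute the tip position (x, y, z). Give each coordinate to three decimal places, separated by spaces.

initial: κ=1.2170, φ=278.19°, ℓ=1.2980
cmd 1: set ℓ=0.5647 → (κ,φ,ℓ)=(1.2170,278.19°,0.5647) → tip=(0.0266,-0.1846,0.5213)
cmd 2: set φ=120.39° → (κ,φ,ℓ)=(1.2170,120.39°,0.5647) → tip=(-0.0944,0.1609,0.5213)

-0.094 0.161 0.521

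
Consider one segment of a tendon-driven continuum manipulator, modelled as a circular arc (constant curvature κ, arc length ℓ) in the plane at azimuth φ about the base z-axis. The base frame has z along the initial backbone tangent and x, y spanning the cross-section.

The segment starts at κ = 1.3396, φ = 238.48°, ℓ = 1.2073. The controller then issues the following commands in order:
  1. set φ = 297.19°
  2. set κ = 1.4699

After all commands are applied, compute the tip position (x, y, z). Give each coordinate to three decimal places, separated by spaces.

0.374 -0.728 0.666

initial: κ=1.3396, φ=238.48°, ℓ=1.2073
cmd 1: set φ=297.19° → (κ,φ,ℓ)=(1.3396,297.19°,1.2073) → tip=(0.3570,-0.6949,0.7457)
cmd 2: set κ=1.4699 → (κ,φ,ℓ)=(1.4699,297.19°,1.2073) → tip=(0.3738,-0.7276,0.6662)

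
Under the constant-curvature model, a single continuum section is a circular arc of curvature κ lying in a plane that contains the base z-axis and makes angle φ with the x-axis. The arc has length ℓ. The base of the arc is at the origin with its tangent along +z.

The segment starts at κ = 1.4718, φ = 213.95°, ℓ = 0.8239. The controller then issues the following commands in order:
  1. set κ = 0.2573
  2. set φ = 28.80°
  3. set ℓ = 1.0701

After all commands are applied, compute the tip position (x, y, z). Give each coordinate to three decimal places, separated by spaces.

0.128 0.071 1.057

initial: κ=1.4718, φ=213.95°, ℓ=0.8239
cmd 1: set κ=0.2573 → (κ,φ,ℓ)=(0.2573,213.95°,0.8239) → tip=(-0.0722,-0.0486,0.8177)
cmd 2: set φ=28.80° → (κ,φ,ℓ)=(0.2573,28.80°,0.8239) → tip=(0.0762,0.0419,0.8177)
cmd 3: set ℓ=1.0701 → (κ,φ,ℓ)=(0.2573,28.80°,1.0701) → tip=(0.1283,0.0705,1.0566)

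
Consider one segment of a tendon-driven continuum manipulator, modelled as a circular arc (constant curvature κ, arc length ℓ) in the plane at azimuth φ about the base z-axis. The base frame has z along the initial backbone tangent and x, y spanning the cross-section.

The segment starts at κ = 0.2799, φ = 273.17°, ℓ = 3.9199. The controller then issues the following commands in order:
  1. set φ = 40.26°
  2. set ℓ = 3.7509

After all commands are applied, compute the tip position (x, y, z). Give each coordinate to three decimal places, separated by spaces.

1.370 1.160 3.099

initial: κ=0.2799, φ=273.17°, ℓ=3.9199
cmd 1: set φ=40.26° → (κ,φ,ℓ)=(0.2799,40.26°,3.9199) → tip=(1.4829,1.2558,3.1794)
cmd 2: set ℓ=3.7509 → (κ,φ,ℓ)=(0.2799,40.26°,3.7509) → tip=(1.3695,1.1598,3.0988)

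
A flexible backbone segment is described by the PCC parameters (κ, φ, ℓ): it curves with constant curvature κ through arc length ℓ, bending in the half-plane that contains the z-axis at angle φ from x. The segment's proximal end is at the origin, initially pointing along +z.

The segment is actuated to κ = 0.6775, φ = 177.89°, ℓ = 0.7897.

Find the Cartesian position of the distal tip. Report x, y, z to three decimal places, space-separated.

-0.206 0.008 0.753

θ = κ·ℓ = 0.6775 × 0.7897 = 0.53502 rad
ρ = (1 − cos θ)/κ = (1 − 0.86026)/0.6775 = 0.20626
z = sin θ / κ = 0.50986/0.6775 = 0.75256
x = ρ cos φ = 0.20626 × cos(177.89°) = -0.20612
y = ρ sin φ = 0.20626 × sin(177.89°) = 0.00759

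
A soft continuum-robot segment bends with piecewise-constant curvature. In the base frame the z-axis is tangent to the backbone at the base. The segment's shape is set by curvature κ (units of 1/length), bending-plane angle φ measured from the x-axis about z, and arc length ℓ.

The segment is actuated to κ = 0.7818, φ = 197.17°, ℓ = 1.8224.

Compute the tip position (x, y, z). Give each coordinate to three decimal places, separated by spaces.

θ = κ·ℓ = 0.7818 × 1.8224 = 1.42475 rad
ρ = (1 − cos θ)/κ = (1 − 0.14553)/0.7818 = 1.09296
z = sin θ / κ = 0.98935/0.7818 = 1.26548
x = ρ cos φ = 1.09296 × cos(197.17°) = -1.04425
y = ρ sin φ = 1.09296 × sin(197.17°) = -0.32265

-1.044 -0.323 1.265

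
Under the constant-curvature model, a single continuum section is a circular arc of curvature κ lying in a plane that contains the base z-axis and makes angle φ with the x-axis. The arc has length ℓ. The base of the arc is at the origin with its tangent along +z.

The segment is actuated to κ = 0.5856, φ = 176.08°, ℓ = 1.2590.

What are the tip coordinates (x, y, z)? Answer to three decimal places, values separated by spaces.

-0.442 0.030 1.148

θ = κ·ℓ = 0.5856 × 1.2590 = 0.73727 rad
ρ = (1 − cos θ)/κ = (1 − 0.74031)/0.5856 = 0.44347
z = sin θ / κ = 0.67227/0.5856 = 1.14800
x = ρ cos φ = 0.44347 × cos(176.08°) = -0.44243
y = ρ sin φ = 0.44347 × sin(176.08°) = 0.03032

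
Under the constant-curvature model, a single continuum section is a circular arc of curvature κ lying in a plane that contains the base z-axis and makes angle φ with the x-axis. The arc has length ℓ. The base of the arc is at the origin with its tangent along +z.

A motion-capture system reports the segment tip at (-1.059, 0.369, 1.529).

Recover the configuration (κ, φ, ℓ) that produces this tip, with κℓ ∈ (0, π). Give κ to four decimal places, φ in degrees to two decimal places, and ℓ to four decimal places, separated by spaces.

ρ = √(x²+y²) = √(-1.059² + 0.369²) = 1.12145
φ = atan2(y, x) mod 360° = atan2(0.369, -1.059) = 160.7895°
|p|² = ρ² + z² = 1.12145² + 1.529² = 3.59548
κ = 2ρ / |p|² = 2×1.12145 / 3.59548 = 0.62381
θ = 2·atan2(ρ, z) = 2·atan2(1.12145, 1.529) = 1.26565 rad
ℓ = θ/κ = 1.26565/0.62381 = 2.02891

0.6238 160.79 2.0289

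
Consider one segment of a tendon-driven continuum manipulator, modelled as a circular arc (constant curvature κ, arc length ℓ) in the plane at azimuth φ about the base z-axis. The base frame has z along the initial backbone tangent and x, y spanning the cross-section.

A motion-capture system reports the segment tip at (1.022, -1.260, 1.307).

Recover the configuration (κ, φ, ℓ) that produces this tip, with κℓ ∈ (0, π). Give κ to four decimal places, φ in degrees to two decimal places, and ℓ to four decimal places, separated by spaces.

0.7476 309.05 2.3881

ρ = √(x²+y²) = √(1.022² + -1.260²) = 1.62237
φ = atan2(y, x) mod 360° = atan2(-1.260, 1.022) = 309.0459°
|p|² = ρ² + z² = 1.62237² + 1.307² = 4.34033
κ = 2ρ / |p|² = 2×1.62237 / 4.34033 = 0.74758
θ = 2·atan2(ρ, z) = 2·atan2(1.62237, 1.307) = 1.78529 rad
ℓ = θ/κ = 1.78529/0.74758 = 2.38809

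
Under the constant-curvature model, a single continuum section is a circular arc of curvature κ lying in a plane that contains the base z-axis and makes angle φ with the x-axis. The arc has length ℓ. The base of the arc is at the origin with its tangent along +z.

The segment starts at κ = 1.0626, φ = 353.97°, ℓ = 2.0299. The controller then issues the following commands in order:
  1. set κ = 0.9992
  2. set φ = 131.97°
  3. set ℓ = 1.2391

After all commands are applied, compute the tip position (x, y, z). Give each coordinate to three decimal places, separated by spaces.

initial: κ=1.0626, φ=353.97°, ℓ=2.0299
cmd 1: set κ=0.9992 → (κ,φ,ℓ)=(0.9992,353.97°,2.0299) → tip=(1.4349,-0.1516,0.8979)
cmd 2: set φ=131.97° → (κ,φ,ℓ)=(0.9992,131.97°,2.0299) → tip=(-0.9649,1.0727,0.8979)
cmd 3: set ℓ=1.2391 → (κ,φ,ℓ)=(0.9992,131.97°,1.2391) → tip=(-0.4507,0.5011,0.9459)

-0.451 0.501 0.946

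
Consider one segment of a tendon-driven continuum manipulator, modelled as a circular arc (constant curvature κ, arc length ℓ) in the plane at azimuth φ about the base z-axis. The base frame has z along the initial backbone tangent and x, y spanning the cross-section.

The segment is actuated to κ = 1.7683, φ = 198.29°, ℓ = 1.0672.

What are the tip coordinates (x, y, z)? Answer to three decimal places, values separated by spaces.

-0.704 -0.233 0.537

θ = κ·ℓ = 1.7683 × 1.0672 = 1.88713 rad
ρ = (1 − cos θ)/κ = (1 − -0.31108)/1.7683 = 0.74144
z = sin θ / κ = 0.95038/1.7683 = 0.53746
x = ρ cos φ = 0.74144 × cos(198.29°) = -0.70398
y = ρ sin φ = 0.74144 × sin(198.29°) = -0.23268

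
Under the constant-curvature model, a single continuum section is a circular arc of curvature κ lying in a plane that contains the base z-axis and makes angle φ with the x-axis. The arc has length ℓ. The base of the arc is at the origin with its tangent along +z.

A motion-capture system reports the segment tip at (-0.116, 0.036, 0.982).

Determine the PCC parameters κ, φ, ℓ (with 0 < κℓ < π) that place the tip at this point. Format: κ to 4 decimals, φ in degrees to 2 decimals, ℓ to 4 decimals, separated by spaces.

ρ = √(x²+y²) = √(-0.116² + 0.036²) = 0.12146
φ = atan2(y, x) mod 360° = atan2(0.036, -0.116) = 162.7585°
|p|² = ρ² + z² = 0.12146² + 0.982² = 0.97908
κ = 2ρ / |p|² = 2×0.12146 / 0.97908 = 0.24811
θ = 2·atan2(ρ, z) = 2·atan2(0.12146, 0.982) = 0.24612 rad
ℓ = θ/κ = 0.24612/0.24811 = 0.99198

0.2481 162.76 0.9920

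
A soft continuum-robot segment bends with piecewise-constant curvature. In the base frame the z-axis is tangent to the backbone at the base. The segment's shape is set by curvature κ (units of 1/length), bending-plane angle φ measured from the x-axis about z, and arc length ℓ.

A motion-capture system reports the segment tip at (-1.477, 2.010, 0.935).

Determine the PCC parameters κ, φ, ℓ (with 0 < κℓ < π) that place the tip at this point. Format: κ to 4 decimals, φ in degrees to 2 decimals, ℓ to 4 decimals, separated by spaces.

0.7030 126.31 3.4483

ρ = √(x²+y²) = √(-1.477² + 2.010²) = 2.49432
φ = atan2(y, x) mod 360° = atan2(2.010, -1.477) = 126.3094°
|p|² = ρ² + z² = 2.49432² + 0.935² = 7.09585
κ = 2ρ / |p|² = 2×2.49432 / 7.09585 = 0.70304
θ = 2·atan2(ρ, z) = 2·atan2(2.49432, 0.935) = 2.42431 rad
ℓ = θ/κ = 2.42431/0.70304 = 3.44835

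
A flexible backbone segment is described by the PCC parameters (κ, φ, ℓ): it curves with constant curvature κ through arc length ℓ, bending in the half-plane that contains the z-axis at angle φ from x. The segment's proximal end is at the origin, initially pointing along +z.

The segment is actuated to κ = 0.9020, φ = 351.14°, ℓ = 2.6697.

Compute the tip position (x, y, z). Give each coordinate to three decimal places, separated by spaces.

θ = κ·ℓ = 0.9020 × 2.6697 = 2.40807 rad
ρ = (1 − cos θ)/κ = (1 − -0.74282)/0.9020 = 1.93217
z = sin θ / κ = 0.66949/0.9020 = 0.74223
x = ρ cos φ = 1.93217 × cos(351.14°) = 1.90912
y = ρ sin φ = 1.93217 × sin(351.14°) = -0.29759

1.909 -0.298 0.742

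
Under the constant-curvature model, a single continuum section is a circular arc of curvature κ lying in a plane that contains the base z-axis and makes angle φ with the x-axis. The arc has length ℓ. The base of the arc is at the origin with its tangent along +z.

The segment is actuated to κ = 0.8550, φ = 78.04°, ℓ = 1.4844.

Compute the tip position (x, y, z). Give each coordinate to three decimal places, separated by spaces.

θ = κ·ℓ = 0.8550 × 1.4844 = 1.26916 rad
ρ = (1 − cos θ)/κ = (1 − 0.29708)/0.8550 = 0.82213
z = sin θ / κ = 0.95485/0.8550 = 1.11679
x = ρ cos φ = 0.82213 × cos(78.04°) = 0.17037
y = ρ sin φ = 0.82213 × sin(78.04°) = 0.80428

0.170 0.804 1.117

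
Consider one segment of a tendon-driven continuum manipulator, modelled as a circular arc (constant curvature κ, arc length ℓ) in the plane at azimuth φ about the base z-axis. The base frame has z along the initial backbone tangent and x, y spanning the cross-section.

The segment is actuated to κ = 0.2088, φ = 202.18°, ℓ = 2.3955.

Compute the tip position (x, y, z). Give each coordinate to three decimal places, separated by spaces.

θ = κ·ℓ = 0.2088 × 2.3955 = 0.50018 rad
ρ = (1 − cos θ)/κ = (1 − 0.87750)/0.2088 = 0.58670
z = sin θ / κ = 0.47958/0.2088 = 2.29686
x = ρ cos φ = 0.58670 × cos(202.18°) = -0.54329
y = ρ sin φ = 0.58670 × sin(202.18°) = -0.22149

-0.543 -0.221 2.297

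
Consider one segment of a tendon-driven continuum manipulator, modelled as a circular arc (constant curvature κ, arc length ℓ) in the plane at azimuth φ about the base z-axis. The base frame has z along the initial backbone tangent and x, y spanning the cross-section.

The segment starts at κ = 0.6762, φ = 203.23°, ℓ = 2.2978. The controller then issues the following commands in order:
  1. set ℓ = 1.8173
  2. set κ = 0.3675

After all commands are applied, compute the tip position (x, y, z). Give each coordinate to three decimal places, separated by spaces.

initial: κ=0.6762, φ=203.23°, ℓ=2.2978
cmd 1: set ℓ=1.8173 → (κ,φ,ℓ)=(0.6762,203.23°,1.8173) → tip=(-0.9033,-0.3877,1.3932)
cmd 2: set κ=0.3675 → (κ,φ,ℓ)=(0.3675,203.23°,1.8173) → tip=(-0.5372,-0.2306,1.6852)

-0.537 -0.231 1.685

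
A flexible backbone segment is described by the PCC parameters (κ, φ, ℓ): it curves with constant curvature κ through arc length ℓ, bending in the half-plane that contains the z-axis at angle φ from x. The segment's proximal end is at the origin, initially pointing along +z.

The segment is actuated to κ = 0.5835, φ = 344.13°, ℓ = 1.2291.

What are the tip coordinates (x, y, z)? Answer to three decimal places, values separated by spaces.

θ = κ·ℓ = 0.5835 × 1.2291 = 0.71718 rad
ρ = (1 − cos θ)/κ = (1 − 0.75366)/0.5835 = 0.42217
z = sin θ / κ = 0.65726/0.5835 = 1.12641
x = ρ cos φ = 0.42217 × cos(344.13°) = 0.40608
y = ρ sin φ = 0.42217 × sin(344.13°) = -0.11545

0.406 -0.115 1.126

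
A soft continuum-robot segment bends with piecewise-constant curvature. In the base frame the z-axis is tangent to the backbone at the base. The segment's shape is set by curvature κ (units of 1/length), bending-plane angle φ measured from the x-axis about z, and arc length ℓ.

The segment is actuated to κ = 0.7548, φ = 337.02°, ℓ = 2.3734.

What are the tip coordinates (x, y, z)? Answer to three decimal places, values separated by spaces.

θ = κ·ℓ = 0.7548 × 2.3734 = 1.79144 rad
ρ = (1 − cos θ)/κ = (1 − -0.21886)/0.7548 = 1.61481
z = sin θ / κ = 0.97576/0.7548 = 1.29273
x = ρ cos φ = 1.61481 × cos(337.02°) = 1.48666
y = ρ sin φ = 1.61481 × sin(337.02°) = -0.63044

1.487 -0.630 1.293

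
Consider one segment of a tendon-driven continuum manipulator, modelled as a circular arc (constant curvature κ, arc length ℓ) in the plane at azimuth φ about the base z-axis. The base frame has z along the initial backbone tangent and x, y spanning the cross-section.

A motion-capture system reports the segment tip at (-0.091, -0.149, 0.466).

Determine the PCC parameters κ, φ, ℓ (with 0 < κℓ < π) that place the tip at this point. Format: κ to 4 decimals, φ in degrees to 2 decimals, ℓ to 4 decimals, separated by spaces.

1.4100 238.59 0.5085

ρ = √(x²+y²) = √(-0.091² + -0.149²) = 0.17459
φ = atan2(y, x) mod 360° = atan2(-0.149, -0.091) = 238.5860°
|p|² = ρ² + z² = 0.17459² + 0.466² = 0.24764
κ = 2ρ / |p|² = 2×0.17459 / 0.24764 = 1.41005
θ = 2·atan2(ρ, z) = 2·atan2(0.17459, 0.466) = 0.71694 rad
ℓ = θ/κ = 0.71694/1.41005 = 0.50845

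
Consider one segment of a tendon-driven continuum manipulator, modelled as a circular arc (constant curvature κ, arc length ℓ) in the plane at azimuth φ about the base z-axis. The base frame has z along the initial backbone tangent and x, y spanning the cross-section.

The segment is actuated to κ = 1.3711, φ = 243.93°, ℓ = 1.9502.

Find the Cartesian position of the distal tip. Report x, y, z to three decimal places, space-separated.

θ = κ·ℓ = 1.3711 × 1.9502 = 2.67392 rad
ρ = (1 − cos θ)/κ = (1 − -0.89262)/1.3711 = 1.38037
z = sin θ / κ = 0.45081/1.3711 = 0.32879
x = ρ cos φ = 1.38037 × cos(243.93°) = -0.60663
y = ρ sin φ = 1.38037 × sin(243.93°) = -1.23992

-0.607 -1.240 0.329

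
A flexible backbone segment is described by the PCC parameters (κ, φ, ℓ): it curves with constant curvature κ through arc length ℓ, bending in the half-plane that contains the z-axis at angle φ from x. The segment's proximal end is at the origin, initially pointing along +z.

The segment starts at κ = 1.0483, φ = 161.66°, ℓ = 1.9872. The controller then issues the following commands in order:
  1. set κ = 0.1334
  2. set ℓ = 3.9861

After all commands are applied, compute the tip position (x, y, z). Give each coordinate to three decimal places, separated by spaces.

-0.982 0.326 3.801

initial: κ=1.0483, φ=161.66°, ℓ=1.9872
cmd 1: set κ=0.1334 → (κ,φ,ℓ)=(0.1334,161.66°,1.9872) → tip=(-0.2486,0.0824,1.9640)
cmd 2: set ℓ=3.9861 → (κ,φ,ℓ)=(0.1334,161.66°,3.9861) → tip=(-0.9825,0.3257,3.8009)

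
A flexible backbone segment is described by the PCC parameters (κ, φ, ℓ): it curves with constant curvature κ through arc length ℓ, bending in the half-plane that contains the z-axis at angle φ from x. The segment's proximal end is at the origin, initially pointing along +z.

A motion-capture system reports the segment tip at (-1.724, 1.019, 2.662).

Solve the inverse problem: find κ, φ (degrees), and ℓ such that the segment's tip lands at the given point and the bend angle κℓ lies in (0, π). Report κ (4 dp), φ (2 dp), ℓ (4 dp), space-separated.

ρ = √(x²+y²) = √(-1.724² + 1.019²) = 2.00263
φ = atan2(y, x) mod 360° = atan2(1.019, -1.724) = 149.4141°
|p|² = ρ² + z² = 2.00263² + 2.662² = 11.09678
κ = 2ρ / |p|² = 2×2.00263 / 11.09678 = 0.36094
θ = 2·atan2(ρ, z) = 2·atan2(2.00263, 2.662) = 1.28995 rad
ℓ = θ/κ = 1.28995/0.36094 = 3.57386

0.3609 149.41 3.5739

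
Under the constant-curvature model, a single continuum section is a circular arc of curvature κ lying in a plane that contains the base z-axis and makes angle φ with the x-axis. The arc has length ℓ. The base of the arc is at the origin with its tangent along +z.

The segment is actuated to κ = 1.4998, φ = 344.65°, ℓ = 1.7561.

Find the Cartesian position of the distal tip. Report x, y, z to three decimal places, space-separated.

1.205 -0.331 0.324

θ = κ·ℓ = 1.4998 × 1.7561 = 2.63380 rad
ρ = (1 − cos θ)/κ = (1 − -0.87382)/1.4998 = 1.24938
z = sin θ / κ = 0.48625/1.4998 = 0.32421
x = ρ cos φ = 1.24938 × cos(344.65°) = 1.20481
y = ρ sin φ = 1.24938 × sin(344.65°) = -0.33073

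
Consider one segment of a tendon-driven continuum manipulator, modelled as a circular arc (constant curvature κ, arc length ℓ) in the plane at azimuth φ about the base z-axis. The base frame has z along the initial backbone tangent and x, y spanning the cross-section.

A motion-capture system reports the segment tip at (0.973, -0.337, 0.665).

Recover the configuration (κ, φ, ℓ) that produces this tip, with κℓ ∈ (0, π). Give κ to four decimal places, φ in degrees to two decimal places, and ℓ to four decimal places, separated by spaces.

1.3706 340.90 1.4553

ρ = √(x²+y²) = √(0.973² + -0.337²) = 1.02971
φ = atan2(y, x) mod 360° = atan2(-0.337, 0.973) = 340.8964°
|p|² = ρ² + z² = 1.02971² + 0.665² = 1.50252
κ = 2ρ / |p|² = 2×1.02971 / 1.50252 = 1.37064
θ = 2·atan2(ρ, z) = 2·atan2(1.02971, 0.665) = 1.99474 rad
ℓ = θ/κ = 1.99474/1.37064 = 1.45534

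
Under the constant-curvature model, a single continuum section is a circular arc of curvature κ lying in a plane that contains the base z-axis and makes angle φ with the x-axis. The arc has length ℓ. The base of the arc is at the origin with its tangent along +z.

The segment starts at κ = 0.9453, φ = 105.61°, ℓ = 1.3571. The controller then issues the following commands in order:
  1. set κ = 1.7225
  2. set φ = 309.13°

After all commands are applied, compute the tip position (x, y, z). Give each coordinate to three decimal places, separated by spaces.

0.621 -0.763 0.418

initial: κ=0.9453, φ=105.61°, ℓ=1.3571
cmd 1: set κ=1.7225 → (κ,φ,ℓ)=(1.7225,105.61°,1.3571) → tip=(-0.2646,0.9471,0.4181)
cmd 2: set φ=309.13° → (κ,φ,ℓ)=(1.7225,309.13°,1.3571) → tip=(0.6206,-0.7628,0.4181)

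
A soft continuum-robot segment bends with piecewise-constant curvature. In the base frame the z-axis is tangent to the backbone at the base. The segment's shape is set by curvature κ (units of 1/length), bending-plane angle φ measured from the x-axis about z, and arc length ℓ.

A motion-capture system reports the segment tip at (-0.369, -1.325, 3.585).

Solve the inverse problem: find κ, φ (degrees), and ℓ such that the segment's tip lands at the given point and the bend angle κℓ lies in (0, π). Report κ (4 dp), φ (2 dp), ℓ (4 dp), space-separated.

0.1866 254.44 3.9270

ρ = √(x²+y²) = √(-0.369² + -1.325²) = 1.37542
φ = atan2(y, x) mod 360° = atan2(-1.325, -0.369) = 254.4380°
|p|² = ρ² + z² = 1.37542² + 3.585² = 14.74401
κ = 2ρ / |p|² = 2×1.37542 / 14.74401 = 0.18657
θ = 2·atan2(ρ, z) = 2·atan2(1.37542, 3.585) = 0.73268 rad
ℓ = θ/κ = 0.73268/0.18657 = 3.92704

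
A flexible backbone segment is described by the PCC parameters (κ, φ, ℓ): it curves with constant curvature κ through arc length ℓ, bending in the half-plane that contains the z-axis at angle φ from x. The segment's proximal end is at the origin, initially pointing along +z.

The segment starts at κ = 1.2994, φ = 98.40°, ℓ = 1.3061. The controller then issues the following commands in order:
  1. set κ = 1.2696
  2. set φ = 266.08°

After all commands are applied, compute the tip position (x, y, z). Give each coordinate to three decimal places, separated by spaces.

initial: κ=1.2994, φ=98.40°, ℓ=1.3061
cmd 1: set κ=1.2696 → (κ,φ,ℓ)=(1.2696,98.40°,1.3061) → tip=(-0.1251,0.8472,0.7846)
cmd 2: set φ=266.08° → (κ,φ,ℓ)=(1.2696,266.08°,1.3061) → tip=(-0.0585,-0.8544,0.7846)

-0.059 -0.854 0.785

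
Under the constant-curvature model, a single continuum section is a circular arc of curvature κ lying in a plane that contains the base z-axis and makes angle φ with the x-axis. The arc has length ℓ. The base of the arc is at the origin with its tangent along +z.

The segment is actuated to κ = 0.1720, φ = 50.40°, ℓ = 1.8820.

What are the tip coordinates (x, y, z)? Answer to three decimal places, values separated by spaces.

θ = κ·ℓ = 0.1720 × 1.8820 = 0.32370 rad
ρ = (1 − cos θ)/κ = (1 − 0.94806)/0.1720 = 0.30195
z = sin θ / κ = 0.31808/0.1720 = 1.84930
x = ρ cos φ = 0.30195 × cos(50.40°) = 0.19247
y = ρ sin φ = 0.30195 × sin(50.40°) = 0.23266

0.192 0.233 1.849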